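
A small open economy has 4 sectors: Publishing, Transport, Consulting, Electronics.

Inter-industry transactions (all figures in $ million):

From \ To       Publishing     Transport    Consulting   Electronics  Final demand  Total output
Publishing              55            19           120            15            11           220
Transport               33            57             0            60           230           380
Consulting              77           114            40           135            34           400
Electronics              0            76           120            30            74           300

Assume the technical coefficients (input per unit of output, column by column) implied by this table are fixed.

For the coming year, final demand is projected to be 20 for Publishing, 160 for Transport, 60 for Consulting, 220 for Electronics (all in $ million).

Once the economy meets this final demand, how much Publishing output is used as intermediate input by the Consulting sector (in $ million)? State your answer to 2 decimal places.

z_13 = 169.93

Technical coefficients a_ij = z_ij / X_j:
  a_11 = 55/220 = 0.25, a_21 = 33/220 = 0.15, a_31 = 77/220 = 0.35, a_41 = 0/220 = 0.00
  a_12 = 19/380 = 0.05, a_22 = 57/380 = 0.15, a_32 = 114/380 = 0.30, a_42 = 76/380 = 0.20
  a_13 = 120/400 = 0.30, a_23 = 0/400 = 0.00, a_33 = 40/400 = 0.10, a_43 = 120/400 = 0.30
  a_14 = 15/300 = 0.05, a_24 = 60/300 = 0.20, a_34 = 135/300 = 0.45, a_44 = 30/300 = 0.10
I − A =
  [   0.75    -0.05    -0.30    -0.05]
  [  -0.15     0.85     0.00    -0.20]
  [  -0.35    -0.30     0.90    -0.45]
  [   0.00    -0.20    -0.30     0.90]
Compute the cofactors C_ij = (−1)^(i+j)·(3×3 minor ij) of I−A; the adjugate is their transpose:
adj(I−A) = Cᵀ =
  [ 0.519750   0.155250   0.233250   0.180000]
  [ 0.122250   0.406500   0.087750   0.141000]
  [ 0.307750   0.289250   0.535500   0.349125]
  [ 0.129750   0.186750   0.198000   0.464250]
det(I−A) = Σ_j (I−A)_1j·C_1j = (0.75)(0.519750) + (-0.05)(0.122250) + (-0.30)(0.307750) + (-0.05)(0.129750) = 0.2848875
(I − A)⁻¹ = adj(I−A) / det(I−A) ≈
  [   1.8244     0.5450     0.8187     0.6318]
  [   0.4291     1.4269     0.3080     0.4949]
  [   1.0803     1.0153     1.8797     1.2255]
  [   0.4554     0.6555     0.6950     1.6296]
First solve x = (I − A)⁻¹ d = adj(I−A)·d / det(I−A); in particular x_3 = (0.307750·20 + 0.289250·160 + 0.535500·60 + 0.349125·220) / 0.2848875 = 161.3725 / 0.2848875 ≈ 566.4429.
Intermediate flow from 1 to 3: z_13 = a_13 · x_3 = 0.30 × 161.3725 / 0.2848875 = 48.41175 / 0.2848875 ≈ 169.93.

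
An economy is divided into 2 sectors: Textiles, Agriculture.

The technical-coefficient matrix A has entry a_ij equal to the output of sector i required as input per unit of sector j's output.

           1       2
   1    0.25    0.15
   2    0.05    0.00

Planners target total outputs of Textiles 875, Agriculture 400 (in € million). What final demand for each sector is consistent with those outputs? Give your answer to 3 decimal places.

d_1 = 596.250, d_2 = 356.250

I − A =
  [   0.75    -0.15]
  [  -0.05     1.00]
d = (I − A) x:
  d_1 = (+0.75)·875 + (-0.15)·400 = 596.250
  d_2 = (-0.05)·875 + (+1.00)·400 = 356.250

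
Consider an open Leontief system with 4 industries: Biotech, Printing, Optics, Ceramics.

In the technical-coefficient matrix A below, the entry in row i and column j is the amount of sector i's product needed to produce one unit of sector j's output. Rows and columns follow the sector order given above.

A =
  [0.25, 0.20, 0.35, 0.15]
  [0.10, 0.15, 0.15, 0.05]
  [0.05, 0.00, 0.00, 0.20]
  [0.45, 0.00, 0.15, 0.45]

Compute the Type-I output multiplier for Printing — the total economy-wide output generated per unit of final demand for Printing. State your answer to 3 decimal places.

I − A =
  [   0.75    -0.20    -0.35    -0.15]
  [  -0.10     0.85    -0.15    -0.05]
  [  -0.05     0.00     1.00    -0.20]
  [  -0.45     0.00    -0.15     0.55]
Compute the cofactors C_ij = (−1)^(i+j)·(3×3 minor ij) of I−A; the adjugate is their transpose:
adj(I−A) = Cᵀ =
  [ 0.442000   0.104000   0.200750   0.203000]
  [ 0.092500   0.280250   0.086750   0.082250]
  [ 0.099875   0.023500   0.277750   0.130375]
  [ 0.388875   0.091500   0.240000   0.601125]
det(I−A) = Σ_j (I−A)_1j·C_1j = (0.75)(0.442000) + (-0.20)(0.092500) + (-0.35)(0.099875) + (-0.15)(0.388875) = 0.2197125
(I − A)⁻¹ = adj(I−A) / det(I−A) ≈
  [   2.0117     0.4733     0.9137     0.9239]
  [   0.4210     1.2755     0.3948     0.3744]
  [   0.4546     0.1070     1.2642     0.5934]
  [   1.7699     0.4165     1.0923     2.7360]
The output multiplier for sector j is the column-j sum of the Leontief inverse (I − A)⁻¹ = adj(I−A) / det(I−A).
Column 2 of adj(I−A): (0.104000, 0.280250, 0.023500, 0.091500); det(I−A) = 0.2197125.
m_2 = (0.104000 + 0.280250 + 0.023500 + 0.091500) / 0.2197125 = 0.49925 / 0.2197125 ≈ 2.272.

m_2 = 2.272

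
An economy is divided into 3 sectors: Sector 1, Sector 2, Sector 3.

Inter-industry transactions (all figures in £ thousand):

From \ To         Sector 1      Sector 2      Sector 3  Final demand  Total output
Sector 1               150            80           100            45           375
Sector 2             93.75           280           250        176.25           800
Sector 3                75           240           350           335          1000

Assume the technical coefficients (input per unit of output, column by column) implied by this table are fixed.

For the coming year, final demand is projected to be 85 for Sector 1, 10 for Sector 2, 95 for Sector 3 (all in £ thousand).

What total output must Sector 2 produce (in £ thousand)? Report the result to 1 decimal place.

Technical coefficients a_ij = z_ij / X_j:
  a_11 = 150/375 = 0.40, a_21 = 93.75/375 = 0.25, a_31 = 75/375 = 0.20
  a_12 = 80/800 = 0.10, a_22 = 280/800 = 0.35, a_32 = 240/800 = 0.30
  a_13 = 100/1000 = 0.10, a_23 = 250/1000 = 0.25, a_33 = 350/1000 = 0.35
I − A =
  [   0.60    -0.10    -0.10]
  [  -0.25     0.65    -0.25]
  [  -0.20    -0.30     0.65]
Cofactors of I−A, C_ij = (−1)^(i+j)·(minor ij) (rows/columns in the sector order above):
  C_11 = (0.65)(0.65) − (-0.25)(-0.30) = 0.3475
  C_12 = −[(-0.25)(0.65) − (-0.25)(-0.20)] = 0.2125
  C_13 = (-0.25)(-0.30) − (0.65)(-0.20) = 0.2050
  C_21 = −[(-0.10)(0.65) − (-0.10)(-0.30)] = 0.0950
  C_22 = (0.60)(0.65) − (-0.10)(-0.20) = 0.3700
  C_23 = −[(0.60)(-0.30) − (-0.10)(-0.20)] = 0.2000
  C_31 = (-0.10)(-0.25) − (-0.10)(0.65) = 0.0900
  C_32 = −[(0.60)(-0.25) − (-0.10)(-0.25)] = 0.1750
  C_33 = (0.60)(0.65) − (-0.10)(-0.25) = 0.3650
det(I−A) = Σ_j (I−A)_1j·C_1j = (0.60)(0.3475) + (-0.10)(0.2125) + (-0.10)(0.2050) = 0.16675
adj(I−A) = Cᵀ =
  [ 0.3475   0.0950   0.0900]
  [ 0.2125   0.3700   0.1750]
  [ 0.2050   0.2000   0.3650]
(I − A)⁻¹ = adj(I−A) / det(I−A) ≈
  [   2.0840     0.5697     0.5397]
  [   1.2744     2.2189     1.0495]
  [   1.2294     1.1994     2.1889]
x = (I − A)⁻¹ d = adj(I−A)·d / det(I−A), with det(I−A) = 0.16675:
  x_1 = (0.3475·85 + 0.0950·10 + 0.0900·95) / 0.16675 = 39.0375 / 0.16675 ≈ 234.1
  x_2 = (0.2125·85 + 0.3700·10 + 0.1750·95) / 0.16675 = 38.3875 / 0.16675 ≈ 230.2
  x_3 = (0.2050·85 + 0.2000·10 + 0.3650·95) / 0.16675 = 54.10 / 0.16675 ≈ 324.4

x_2 = 230.2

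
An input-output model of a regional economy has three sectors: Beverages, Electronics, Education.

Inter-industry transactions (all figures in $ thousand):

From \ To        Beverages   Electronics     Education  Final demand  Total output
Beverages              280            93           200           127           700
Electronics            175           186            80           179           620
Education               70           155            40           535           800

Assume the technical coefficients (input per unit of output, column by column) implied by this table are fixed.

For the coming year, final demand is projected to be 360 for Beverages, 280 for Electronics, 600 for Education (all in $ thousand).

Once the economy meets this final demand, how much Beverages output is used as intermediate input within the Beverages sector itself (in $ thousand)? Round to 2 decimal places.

z_11 = 512.25

Technical coefficients a_ij = z_ij / X_j:
  a_11 = 280/700 = 0.40, a_21 = 175/700 = 0.25, a_31 = 70/700 = 0.10
  a_12 = 93/620 = 0.15, a_22 = 186/620 = 0.30, a_32 = 155/620 = 0.25
  a_13 = 200/800 = 0.25, a_23 = 80/800 = 0.10, a_33 = 40/800 = 0.05
I − A =
  [   0.60    -0.15    -0.25]
  [  -0.25     0.70    -0.10]
  [  -0.10    -0.25     0.95]
Cofactors of I−A, C_ij = (−1)^(i+j)·(minor ij) (rows/columns in the sector order above):
  C_11 = (0.70)(0.95) − (-0.10)(-0.25) = 0.6400
  C_12 = −[(-0.25)(0.95) − (-0.10)(-0.10)] = 0.2475
  C_13 = (-0.25)(-0.25) − (0.70)(-0.10) = 0.1325
  C_21 = −[(-0.15)(0.95) − (-0.25)(-0.25)] = 0.2050
  C_22 = (0.60)(0.95) − (-0.25)(-0.10) = 0.5450
  C_23 = −[(0.60)(-0.25) − (-0.15)(-0.10)] = 0.1650
  C_31 = (-0.15)(-0.10) − (-0.25)(0.70) = 0.1900
  C_32 = −[(0.60)(-0.10) − (-0.25)(-0.25)] = 0.1225
  C_33 = (0.60)(0.70) − (-0.15)(-0.25) = 0.3825
det(I−A) = Σ_j (I−A)_1j·C_1j = (0.60)(0.6400) + (-0.15)(0.2475) + (-0.25)(0.1325) = 0.31375
adj(I−A) = Cᵀ =
  [ 0.6400   0.2050   0.1900]
  [ 0.2475   0.5450   0.1225]
  [ 0.1325   0.1650   0.3825]
(I − A)⁻¹ = adj(I−A) / det(I−A) ≈
  [   2.0398     0.6534     0.6056]
  [   0.7888     1.7371     0.3904]
  [   0.4223     0.5259     1.2191]
First solve x = (I − A)⁻¹ d = adj(I−A)·d / det(I−A); in particular x_1 = (0.6400·360 + 0.2050·280 + 0.1900·600) / 0.31375 = 401.80 / 0.31375 ≈ 1280.6375.
Intermediate flow from 1 to 1: z_11 = a_11 · x_1 = 0.40 × 401.80 / 0.31375 = 160.72 / 0.31375 ≈ 512.25.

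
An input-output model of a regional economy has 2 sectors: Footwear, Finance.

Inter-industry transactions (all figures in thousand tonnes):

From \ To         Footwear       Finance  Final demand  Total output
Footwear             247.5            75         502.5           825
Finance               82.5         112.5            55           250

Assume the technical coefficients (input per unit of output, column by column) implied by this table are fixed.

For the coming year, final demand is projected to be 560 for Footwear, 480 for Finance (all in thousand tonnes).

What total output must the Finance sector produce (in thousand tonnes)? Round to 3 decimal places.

x_2 = 1104.225

Technical coefficients a_ij = z_ij / X_j:
  a_11 = 247.5/825 = 0.30, a_21 = 82.5/825 = 0.10
  a_12 = 75/250 = 0.30, a_22 = 112.5/250 = 0.45
I − A =
  [   0.70    -0.30]
  [  -0.10     0.55]
det(I−A) = (0.70)(0.55) − (-0.30)(-0.10) = 0.3550
adj(I−A) = [[0.55, 0.30], [0.10, 0.70]]
(I − A)⁻¹ = adj(I−A) / det(I−A) ≈
  [   1.5493     0.8451]
  [   0.2817     1.9718]
x = (I − A)⁻¹ d = adj(I−A)·d / det(I−A), with det(I−A) = 0.3550:
  x_1 = (0.55·560 + 0.30·480) / 0.3550 = 452.00 / 0.3550 ≈ 1273.239
  x_2 = (0.10·560 + 0.70·480) / 0.3550 = 392.00 / 0.3550 ≈ 1104.225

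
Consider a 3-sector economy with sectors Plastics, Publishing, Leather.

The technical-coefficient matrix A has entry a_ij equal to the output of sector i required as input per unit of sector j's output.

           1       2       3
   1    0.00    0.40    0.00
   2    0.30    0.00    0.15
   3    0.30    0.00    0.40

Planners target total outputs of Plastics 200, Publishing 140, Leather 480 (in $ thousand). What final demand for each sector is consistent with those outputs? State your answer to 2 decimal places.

d_1 = 144.00, d_2 = 8.00, d_3 = 228.00

I − A =
  [   1.00    -0.40     0.00]
  [  -0.30     1.00    -0.15]
  [  -0.30     0.00     0.60]
d = (I − A) x:
  d_1 = (+1.00)·200 + (-0.40)·140 + (+0.00)·480 = 144.00
  d_2 = (-0.30)·200 + (+1.00)·140 + (-0.15)·480 = 8.00
  d_3 = (-0.30)·200 + (+0.00)·140 + (+0.60)·480 = 228.00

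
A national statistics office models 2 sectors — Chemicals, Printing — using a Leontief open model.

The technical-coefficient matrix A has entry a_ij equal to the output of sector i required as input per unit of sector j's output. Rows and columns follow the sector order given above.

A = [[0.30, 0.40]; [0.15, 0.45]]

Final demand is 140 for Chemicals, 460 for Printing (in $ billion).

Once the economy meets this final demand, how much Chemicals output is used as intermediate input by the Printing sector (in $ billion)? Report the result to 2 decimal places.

I − A =
  [   0.70    -0.40]
  [  -0.15     0.55]
det(I−A) = (0.70)(0.55) − (-0.40)(-0.15) = 0.3250
adj(I−A) = [[0.55, 0.40], [0.15, 0.70]]
(I − A)⁻¹ = adj(I−A) / det(I−A) ≈
  [   1.6923     1.2308]
  [   0.4615     2.1538]
First solve x = (I − A)⁻¹ d = adj(I−A)·d / det(I−A); in particular x_P = (0.15·140 + 0.70·460) / 0.3250 = 343.00 / 0.3250 ≈ 1055.3846.
Intermediate flow from C to P: z_CP = a_CP · x_P = 0.40 × 343.00 / 0.3250 = 137.20 / 0.3250 ≈ 422.15.

z_CP = 422.15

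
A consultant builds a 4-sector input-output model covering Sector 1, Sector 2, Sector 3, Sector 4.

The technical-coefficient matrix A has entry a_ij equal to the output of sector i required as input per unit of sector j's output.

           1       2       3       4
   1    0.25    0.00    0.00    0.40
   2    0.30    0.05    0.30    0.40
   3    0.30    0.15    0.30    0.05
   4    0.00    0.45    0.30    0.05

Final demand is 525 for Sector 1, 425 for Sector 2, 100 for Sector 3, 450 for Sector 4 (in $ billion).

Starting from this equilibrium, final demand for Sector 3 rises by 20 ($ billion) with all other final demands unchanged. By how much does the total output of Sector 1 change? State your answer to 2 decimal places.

I − A =
  [   0.75     0.00     0.00    -0.40]
  [  -0.30     0.95    -0.30    -0.40]
  [  -0.30    -0.15     0.70    -0.05]
  [   0.00    -0.45    -0.30     0.95]
Compute the cofactors C_ij = (−1)^(i+j)·(3×3 minor ij) of I−A; the adjugate is their transpose:
adj(I−A) = Cᵀ =
  [ 0.424000   0.144000   0.168000   0.248000]
  [ 0.316500   0.451500   0.339750   0.341250]
  [ 0.266250   0.177750   0.487875   0.212625]
  [ 0.234000   0.270000   0.315000   0.465000]
det(I−A) = Σ_j (I−A)_1j·C_1j = (0.75)(0.424000) + (0.00)(0.316500) + (0.00)(0.266250) + (-0.40)(0.234000) = 0.2244
(I − A)⁻¹ = adj(I−A) / det(I−A) ≈
  [   1.8895     0.6417     0.7487     1.1052]
  [   1.4104     2.0120     1.5140     1.5207]
  [   1.1865     0.7921     2.1741     0.9475]
  [   1.0428     1.2032     1.4037     2.0722]
Δx = (I − A)⁻¹ Δd with Δd having +20 in the Sector 3 component and 0 elsewhere.
So Δx_1 = L_13 · (+20), where L_13 = adj(I−A)_13 / det(I−A) = 0.168000 / 0.2244.
Δx_1 = 0.168000 × (+20) / 0.2244 = 3.36 / 0.2244 ≈ 14.97.

Δx_1 = 14.97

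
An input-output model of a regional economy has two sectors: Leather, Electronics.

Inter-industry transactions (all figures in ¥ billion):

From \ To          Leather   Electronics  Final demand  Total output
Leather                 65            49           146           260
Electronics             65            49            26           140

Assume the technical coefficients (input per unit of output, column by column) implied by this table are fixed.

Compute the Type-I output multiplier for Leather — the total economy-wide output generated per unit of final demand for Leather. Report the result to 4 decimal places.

Technical coefficients a_ij = z_ij / X_j:
  a_11 = 65/260 = 0.25, a_21 = 65/260 = 0.25
  a_12 = 49/140 = 0.35, a_22 = 49/140 = 0.35
I − A =
  [   0.75    -0.35]
  [  -0.25     0.65]
det(I−A) = (0.75)(0.65) − (-0.35)(-0.25) = 0.4000
adj(I−A) = [[0.65, 0.35], [0.25, 0.75]]
(I − A)⁻¹ = adj(I−A) / det(I−A) ≈
  [   1.62500     0.87500]
  [   0.62500     1.87500]
The output multiplier for sector j is the column-j sum of the Leontief inverse (I − A)⁻¹ = adj(I−A) / det(I−A).
Column 1 of adj(I−A): (0.65, 0.25); det(I−A) = 0.4000.
m_1 = (0.65 + 0.25) / 0.4000 = 0.90 / 0.4000 = 2.2500.

m_1 = 2.2500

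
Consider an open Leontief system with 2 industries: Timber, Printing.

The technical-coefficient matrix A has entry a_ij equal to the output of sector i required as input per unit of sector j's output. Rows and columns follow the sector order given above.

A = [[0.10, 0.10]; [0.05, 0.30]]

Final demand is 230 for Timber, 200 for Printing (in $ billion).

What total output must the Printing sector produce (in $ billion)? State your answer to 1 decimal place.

x_2 = 306.4

I − A =
  [   0.90    -0.10]
  [  -0.05     0.70]
det(I−A) = (0.90)(0.70) − (-0.10)(-0.05) = 0.6250
adj(I−A) = [[0.70, 0.10], [0.05, 0.90]]
(I − A)⁻¹ = adj(I−A) / det(I−A) ≈
  [   1.1200     0.1600]
  [   0.0800     1.4400]
x = (I − A)⁻¹ d = adj(I−A)·d / det(I−A), with det(I−A) = 0.6250:
  x_1 = (0.70·230 + 0.10·200) / 0.6250 = 181.00 / 0.6250 = 289.6
  x_2 = (0.05·230 + 0.90·200) / 0.6250 = 191.50 / 0.6250 = 306.4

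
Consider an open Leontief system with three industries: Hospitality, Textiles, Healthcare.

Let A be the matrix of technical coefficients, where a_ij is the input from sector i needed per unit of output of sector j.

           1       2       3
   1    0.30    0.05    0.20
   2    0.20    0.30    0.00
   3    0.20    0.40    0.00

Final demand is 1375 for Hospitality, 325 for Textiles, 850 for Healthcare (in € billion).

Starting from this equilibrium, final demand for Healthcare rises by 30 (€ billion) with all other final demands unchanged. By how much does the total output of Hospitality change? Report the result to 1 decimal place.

Δx_1 = 9.6

I − A =
  [   0.70    -0.05    -0.20]
  [  -0.20     0.70     0.00]
  [  -0.20    -0.40     1.00]
Cofactors of I−A, C_ij = (−1)^(i+j)·(minor ij) (rows/columns in the sector order above):
  C_11 = (0.70)(1.00) − (0.00)(-0.40) = 0.7000
  C_12 = −[(-0.20)(1.00) − (0.00)(-0.20)] = 0.2000
  C_13 = (-0.20)(-0.40) − (0.70)(-0.20) = 0.2200
  C_21 = −[(-0.05)(1.00) − (-0.20)(-0.40)] = 0.1300
  C_22 = (0.70)(1.00) − (-0.20)(-0.20) = 0.6600
  C_23 = −[(0.70)(-0.40) − (-0.05)(-0.20)] = 0.2900
  C_31 = (-0.05)(0.00) − (-0.20)(0.70) = 0.1400
  C_32 = −[(0.70)(0.00) − (-0.20)(-0.20)] = 0.0400
  C_33 = (0.70)(0.70) − (-0.05)(-0.20) = 0.4800
det(I−A) = Σ_j (I−A)_1j·C_1j = (0.70)(0.7000) + (-0.05)(0.2000) + (-0.20)(0.2200) = 0.4360
adj(I−A) = Cᵀ =
  [ 0.7000   0.1300   0.1400]
  [ 0.2000   0.6600   0.0400]
  [ 0.2200   0.2900   0.4800]
(I − A)⁻¹ = adj(I−A) / det(I−A) ≈
  [   1.6055     0.2982     0.3211]
  [   0.4587     1.5138     0.0917]
  [   0.5046     0.6651     1.1009]
Δx = (I − A)⁻¹ Δd with Δd having +30 in the Healthcare component and 0 elsewhere.
So Δx_1 = L_13 · (+30), where L_13 = adj(I−A)_13 / det(I−A) = 0.1400 / 0.4360.
Δx_1 = 0.1400 × (+30) / 0.4360 = 4.20 / 0.4360 ≈ 9.6.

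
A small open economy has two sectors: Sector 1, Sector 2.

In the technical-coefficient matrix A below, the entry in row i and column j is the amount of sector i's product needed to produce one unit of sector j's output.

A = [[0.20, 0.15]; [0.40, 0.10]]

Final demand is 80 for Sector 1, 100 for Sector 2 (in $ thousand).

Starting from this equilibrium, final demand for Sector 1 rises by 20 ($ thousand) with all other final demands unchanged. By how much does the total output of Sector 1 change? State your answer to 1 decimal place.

Δx_1 = 27.3

I − A =
  [   0.80    -0.15]
  [  -0.40     0.90]
det(I−A) = (0.80)(0.90) − (-0.15)(-0.40) = 0.6600
adj(I−A) = [[0.90, 0.15], [0.40, 0.80]]
(I − A)⁻¹ = adj(I−A) / det(I−A) ≈
  [   1.3636     0.2273]
  [   0.6061     1.2121]
Δx = (I − A)⁻¹ Δd with Δd having +20 in the Sector 1 component and 0 elsewhere.
So Δx_1 = L_11 · (+20), where L_11 = adj(I−A)_11 / det(I−A) = 0.90 / 0.6600.
Δx_1 = 0.90 × (+20) / 0.6600 = 18.00 / 0.6600 ≈ 27.3.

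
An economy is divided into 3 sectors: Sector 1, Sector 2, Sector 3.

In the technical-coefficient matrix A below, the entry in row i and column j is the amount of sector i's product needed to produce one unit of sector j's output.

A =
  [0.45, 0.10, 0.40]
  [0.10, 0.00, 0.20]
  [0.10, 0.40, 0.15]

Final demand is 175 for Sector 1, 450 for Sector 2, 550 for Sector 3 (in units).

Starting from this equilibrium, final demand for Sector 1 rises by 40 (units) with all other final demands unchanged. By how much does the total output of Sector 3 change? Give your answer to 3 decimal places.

Δx_3 = 15.686

I − A =
  [   0.55    -0.10    -0.40]
  [  -0.10     1.00    -0.20]
  [  -0.10    -0.40     0.85]
Cofactors of I−A, C_ij = (−1)^(i+j)·(minor ij) (rows/columns in the sector order above):
  C_11 = (1.00)(0.85) − (-0.20)(-0.40) = 0.7700
  C_12 = −[(-0.10)(0.85) − (-0.20)(-0.10)] = 0.1050
  C_13 = (-0.10)(-0.40) − (1.00)(-0.10) = 0.1400
  C_21 = −[(-0.10)(0.85) − (-0.40)(-0.40)] = 0.2450
  C_22 = (0.55)(0.85) − (-0.40)(-0.10) = 0.4275
  C_23 = −[(0.55)(-0.40) − (-0.10)(-0.10)] = 0.2300
  C_31 = (-0.10)(-0.20) − (-0.40)(1.00) = 0.4200
  C_32 = −[(0.55)(-0.20) − (-0.40)(-0.10)] = 0.1500
  C_33 = (0.55)(1.00) − (-0.10)(-0.10) = 0.5400
det(I−A) = Σ_j (I−A)_1j·C_1j = (0.55)(0.7700) + (-0.10)(0.1050) + (-0.40)(0.1400) = 0.3570
adj(I−A) = Cᵀ =
  [ 0.7700   0.2450   0.4200]
  [ 0.1050   0.4275   0.1500]
  [ 0.1400   0.2300   0.5400]
(I − A)⁻¹ = adj(I−A) / det(I−A) ≈
  [   2.1569     0.6863     1.1765]
  [   0.2941     1.1975     0.4202]
  [   0.3922     0.6443     1.5126]
Δx = (I − A)⁻¹ Δd with Δd having +40 in the Sector 1 component and 0 elsewhere.
So Δx_3 = L_31 · (+40), where L_31 = adj(I−A)_31 / det(I−A) = 0.1400 / 0.3570.
Δx_3 = 0.1400 × (+40) / 0.3570 = 5.60 / 0.3570 ≈ 15.686.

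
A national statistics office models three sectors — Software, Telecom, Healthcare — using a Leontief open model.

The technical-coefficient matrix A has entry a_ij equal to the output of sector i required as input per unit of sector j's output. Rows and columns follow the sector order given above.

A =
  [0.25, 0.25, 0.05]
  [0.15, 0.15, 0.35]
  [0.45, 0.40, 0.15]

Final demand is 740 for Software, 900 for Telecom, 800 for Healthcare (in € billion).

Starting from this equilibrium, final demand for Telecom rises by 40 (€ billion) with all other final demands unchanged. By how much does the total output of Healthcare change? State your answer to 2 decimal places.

Δx_3 = 48.03

I − A =
  [   0.75    -0.25    -0.05]
  [  -0.15     0.85    -0.35]
  [  -0.45    -0.40     0.85]
Cofactors of I−A, C_ij = (−1)^(i+j)·(minor ij) (rows/columns in the sector order above):
  C_11 = (0.85)(0.85) − (-0.35)(-0.40) = 0.5825
  C_12 = −[(-0.15)(0.85) − (-0.35)(-0.45)] = 0.2850
  C_13 = (-0.15)(-0.40) − (0.85)(-0.45) = 0.4425
  C_21 = −[(-0.25)(0.85) − (-0.05)(-0.40)] = 0.2325
  C_22 = (0.75)(0.85) − (-0.05)(-0.45) = 0.6150
  C_23 = −[(0.75)(-0.40) − (-0.25)(-0.45)] = 0.4125
  C_31 = (-0.25)(-0.35) − (-0.05)(0.85) = 0.1300
  C_32 = −[(0.75)(-0.35) − (-0.05)(-0.15)] = 0.2700
  C_33 = (0.75)(0.85) − (-0.25)(-0.15) = 0.6000
det(I−A) = Σ_j (I−A)_1j·C_1j = (0.75)(0.5825) + (-0.25)(0.2850) + (-0.05)(0.4425) = 0.3435
adj(I−A) = Cᵀ =
  [ 0.5825   0.2325   0.1300]
  [ 0.2850   0.6150   0.2700]
  [ 0.4425   0.4125   0.6000]
(I − A)⁻¹ = adj(I−A) / det(I−A) ≈
  [   1.6958     0.6769     0.3785]
  [   0.8297     1.7904     0.7860]
  [   1.2882     1.2009     1.7467]
Δx = (I − A)⁻¹ Δd with Δd having +40 in the Telecom component and 0 elsewhere.
So Δx_3 = L_32 · (+40), where L_32 = adj(I−A)_32 / det(I−A) = 0.4125 / 0.3435.
Δx_3 = 0.4125 × (+40) / 0.3435 = 16.50 / 0.3435 ≈ 48.03.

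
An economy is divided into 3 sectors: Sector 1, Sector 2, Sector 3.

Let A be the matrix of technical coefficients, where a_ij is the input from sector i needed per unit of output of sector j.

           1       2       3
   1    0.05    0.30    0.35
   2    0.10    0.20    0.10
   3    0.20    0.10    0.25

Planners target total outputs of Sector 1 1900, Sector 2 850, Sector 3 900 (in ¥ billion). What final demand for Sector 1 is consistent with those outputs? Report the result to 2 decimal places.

I − A =
  [   0.95    -0.30    -0.35]
  [  -0.10     0.80    -0.10]
  [  -0.20    -0.10     0.75]
d = (I − A) x:
  d_1 = (+0.95)·1900 + (-0.30)·850 + (-0.35)·900 = 1235.00
  d_2 = (-0.10)·1900 + (+0.80)·850 + (-0.10)·900 = 400.00
  d_3 = (-0.20)·1900 + (-0.10)·850 + (+0.75)·900 = 210.00

d_1 = 1235.00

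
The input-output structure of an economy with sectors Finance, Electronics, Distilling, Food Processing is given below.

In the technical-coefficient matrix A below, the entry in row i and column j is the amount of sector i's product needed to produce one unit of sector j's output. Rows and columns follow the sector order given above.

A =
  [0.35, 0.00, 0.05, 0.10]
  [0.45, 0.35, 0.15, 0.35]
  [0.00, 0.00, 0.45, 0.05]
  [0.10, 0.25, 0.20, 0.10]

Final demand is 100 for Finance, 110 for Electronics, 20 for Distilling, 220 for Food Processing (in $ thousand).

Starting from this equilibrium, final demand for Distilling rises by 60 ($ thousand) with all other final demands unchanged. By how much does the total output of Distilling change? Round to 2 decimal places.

Δx_3 = 113.05

I − A =
  [   0.65     0.00    -0.05    -0.10]
  [  -0.45     0.65    -0.15    -0.35]
  [   0.00     0.00     0.55    -0.05]
  [  -0.10    -0.25    -0.20     0.90]
Compute the cofactors C_ij = (−1)^(i+j)·(3×3 minor ij) of I−A; the adjugate is their transpose:
adj(I−A) = Cᵀ =
  [ 0.265250   0.014375   0.041625   0.037375]
  [ 0.238250   0.309500   0.162750   0.155875]
  [ 0.008875   0.008125   0.305625   0.021125]
  [ 0.097625   0.089375   0.117750   0.232375]
det(I−A) = Σ_j (I−A)_1j·C_1j = (0.65)(0.265250) + (0.00)(0.238250) + (-0.05)(0.008875) + (-0.10)(0.097625) = 0.16220625
(I − A)⁻¹ = adj(I−A) / det(I−A) ≈
  [   1.6353     0.0886     0.2566     0.2304]
  [   1.4688     1.9081     1.0034     0.9610]
  [   0.0547     0.0501     1.8842     0.1302]
  [   0.6019     0.5510     0.7259     1.4326]
Δx = (I − A)⁻¹ Δd with Δd having +60 in the Distilling component and 0 elsewhere.
So Δx_3 = L_33 · (+60), where L_33 = adj(I−A)_33 / det(I−A) = 0.305625 / 0.16220625.
Δx_3 = 0.305625 × (+60) / 0.16220625 = 18.3375 / 0.16220625 ≈ 113.05.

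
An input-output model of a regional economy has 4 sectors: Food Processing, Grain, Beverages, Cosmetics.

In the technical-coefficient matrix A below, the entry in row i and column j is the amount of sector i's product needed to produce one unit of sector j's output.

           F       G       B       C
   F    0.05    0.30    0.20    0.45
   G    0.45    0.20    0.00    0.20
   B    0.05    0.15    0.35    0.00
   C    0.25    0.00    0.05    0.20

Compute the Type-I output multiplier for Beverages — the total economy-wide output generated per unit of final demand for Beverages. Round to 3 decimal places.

I − A =
  [   0.95    -0.30    -0.20    -0.45]
  [  -0.45     0.80     0.00    -0.20]
  [  -0.05    -0.15     0.65     0.00]
  [  -0.25     0.00    -0.05     0.80]
Compute the cofactors C_ij = (−1)^(i+j)·(3×3 minor ij) of I−A; the adjugate is their transpose:
adj(I−A) = Cᵀ =
  [ 0.414500   0.183375   0.149000   0.279000]
  [ 0.267000   0.411750   0.101625   0.253125]
  [ 0.093500   0.109125   0.395000   0.079875]
  [ 0.135375   0.064125   0.071250   0.384750]
det(I−A) = Σ_j (I−A)_1j·C_1j = (0.95)(0.414500) + (-0.30)(0.267000) + (-0.20)(0.093500) + (-0.45)(0.135375) = 0.23405625
(I − A)⁻¹ = adj(I−A) / det(I−A) ≈
  [   1.7709     0.7835     0.6366     1.1920]
  [   1.1408     1.7592     0.4342     1.0815]
  [   0.3995     0.4662     1.6876     0.3413]
  [   0.5784     0.2740     0.3044     1.6438]
The output multiplier for sector j is the column-j sum of the Leontief inverse (I − A)⁻¹ = adj(I−A) / det(I−A).
Column B of adj(I−A): (0.149000, 0.101625, 0.395000, 0.071250); det(I−A) = 0.23405625.
m_B = (0.149000 + 0.101625 + 0.395000 + 0.071250) / 0.23405625 = 0.716875 / 0.23405625 ≈ 3.063.

m_B = 3.063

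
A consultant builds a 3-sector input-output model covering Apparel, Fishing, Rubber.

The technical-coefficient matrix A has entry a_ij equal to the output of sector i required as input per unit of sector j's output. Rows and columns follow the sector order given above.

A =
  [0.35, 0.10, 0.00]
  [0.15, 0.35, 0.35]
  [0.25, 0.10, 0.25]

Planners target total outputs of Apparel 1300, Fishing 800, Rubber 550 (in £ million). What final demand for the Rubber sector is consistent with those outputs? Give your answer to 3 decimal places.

I − A =
  [   0.65    -0.10     0.00]
  [  -0.15     0.65    -0.35]
  [  -0.25    -0.10     0.75]
d = (I − A) x:
  d_A = (+0.65)·1300 + (-0.10)·800 + (+0.00)·550 = 765.000
  d_F = (-0.15)·1300 + (+0.65)·800 + (-0.35)·550 = 132.500
  d_R = (-0.25)·1300 + (-0.10)·800 + (+0.75)·550 = 7.500

d_R = 7.500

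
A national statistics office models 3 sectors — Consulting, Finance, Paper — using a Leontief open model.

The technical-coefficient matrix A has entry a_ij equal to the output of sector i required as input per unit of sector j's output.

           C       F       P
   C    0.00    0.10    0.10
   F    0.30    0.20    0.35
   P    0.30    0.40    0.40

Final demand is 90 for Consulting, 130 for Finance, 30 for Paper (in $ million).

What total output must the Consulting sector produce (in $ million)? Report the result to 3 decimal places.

x_C = 170.780

I − A =
  [   1.00    -0.10    -0.10]
  [  -0.30     0.80    -0.35]
  [  -0.30    -0.40     0.60]
Cofactors of I−A, C_ij = (−1)^(i+j)·(minor ij) (rows/columns in the sector order above):
  C_11 = (0.80)(0.60) − (-0.35)(-0.40) = 0.3400
  C_12 = −[(-0.30)(0.60) − (-0.35)(-0.30)] = 0.2850
  C_13 = (-0.30)(-0.40) − (0.80)(-0.30) = 0.3600
  C_21 = −[(-0.10)(0.60) − (-0.10)(-0.40)] = 0.1000
  C_22 = (1.00)(0.60) − (-0.10)(-0.30) = 0.5700
  C_23 = −[(1.00)(-0.40) − (-0.10)(-0.30)] = 0.4300
  C_31 = (-0.10)(-0.35) − (-0.10)(0.80) = 0.1150
  C_32 = −[(1.00)(-0.35) − (-0.10)(-0.30)] = 0.3800
  C_33 = (1.00)(0.80) − (-0.10)(-0.30) = 0.7700
det(I−A) = Σ_j (I−A)_1j·C_1j = (1.00)(0.3400) + (-0.10)(0.2850) + (-0.10)(0.3600) = 0.2755
adj(I−A) = Cᵀ =
  [ 0.3400   0.1000   0.1150]
  [ 0.2850   0.5700   0.3800]
  [ 0.3600   0.4300   0.7700]
(I − A)⁻¹ = adj(I−A) / det(I−A) ≈
  [   1.2341     0.3630     0.4174]
  [   1.0345     2.0690     1.3793]
  [   1.3067     1.5608     2.7949]
x = (I − A)⁻¹ d = adj(I−A)·d / det(I−A), with det(I−A) = 0.2755:
  x_C = (0.3400·90 + 0.1000·130 + 0.1150·30) / 0.2755 = 47.05 / 0.2755 ≈ 170.780
  x_F = (0.2850·90 + 0.5700·130 + 0.3800·30) / 0.2755 = 111.15 / 0.2755 ≈ 403.448
  x_P = (0.3600·90 + 0.4300·130 + 0.7700·30) / 0.2755 = 111.40 / 0.2755 ≈ 404.356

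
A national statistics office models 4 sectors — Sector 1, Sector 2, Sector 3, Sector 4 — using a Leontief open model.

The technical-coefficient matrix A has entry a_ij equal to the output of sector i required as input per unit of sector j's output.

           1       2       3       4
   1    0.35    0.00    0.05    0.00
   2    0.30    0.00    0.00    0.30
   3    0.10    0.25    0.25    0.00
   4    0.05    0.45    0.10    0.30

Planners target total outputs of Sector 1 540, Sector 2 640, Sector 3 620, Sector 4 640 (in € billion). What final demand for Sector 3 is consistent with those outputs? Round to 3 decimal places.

I − A =
  [   0.65     0.00    -0.05     0.00]
  [  -0.30     1.00     0.00    -0.30]
  [  -0.10    -0.25     0.75     0.00]
  [  -0.05    -0.45    -0.10     0.70]
d = (I − A) x:
  d_1 = (+0.65)·540 + (+0.00)·640 + (-0.05)·620 + (+0.00)·640 = 320.000
  d_2 = (-0.30)·540 + (+1.00)·640 + (+0.00)·620 + (-0.30)·640 = 286.000
  d_3 = (-0.10)·540 + (-0.25)·640 + (+0.75)·620 + (+0.00)·640 = 251.000
  d_4 = (-0.05)·540 + (-0.45)·640 + (-0.10)·620 + (+0.70)·640 = 71.000

d_3 = 251.000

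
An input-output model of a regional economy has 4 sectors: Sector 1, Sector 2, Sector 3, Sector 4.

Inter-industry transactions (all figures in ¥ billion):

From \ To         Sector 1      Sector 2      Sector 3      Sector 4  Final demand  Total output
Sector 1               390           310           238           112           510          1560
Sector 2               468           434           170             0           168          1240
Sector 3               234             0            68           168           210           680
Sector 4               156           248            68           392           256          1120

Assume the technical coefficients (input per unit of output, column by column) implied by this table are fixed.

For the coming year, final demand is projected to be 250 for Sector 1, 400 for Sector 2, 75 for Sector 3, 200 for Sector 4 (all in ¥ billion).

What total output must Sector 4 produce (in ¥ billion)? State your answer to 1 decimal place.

x_4 = 929.1

Technical coefficients a_ij = z_ij / X_j:
  a_11 = 390/1560 = 0.25, a_21 = 468/1560 = 0.30, a_31 = 234/1560 = 0.15, a_41 = 156/1560 = 0.10
  a_12 = 310/1240 = 0.25, a_22 = 434/1240 = 0.35, a_32 = 0/1240 = 0.00, a_42 = 248/1240 = 0.20
  a_13 = 238/680 = 0.35, a_23 = 170/680 = 0.25, a_33 = 68/680 = 0.10, a_43 = 68/680 = 0.10
  a_14 = 112/1120 = 0.10, a_24 = 0/1120 = 0.00, a_34 = 168/1120 = 0.15, a_44 = 392/1120 = 0.35
I − A =
  [   0.75    -0.25    -0.35    -0.10]
  [  -0.30     0.65    -0.25     0.00]
  [  -0.15     0.00     0.90    -0.15]
  [  -0.10    -0.20    -0.10     0.65]
Compute the cofactors C_ij = (−1)^(i+j)·(3×3 minor ij) of I−A; the adjugate is their transpose:
adj(I−A) = Cᵀ =
  [ 0.363000   0.171000   0.200000   0.102000]
  [ 0.199125   0.377625   0.190625   0.074625]
  [ 0.082125   0.053625   0.255625   0.071625]
  [ 0.129750   0.150750   0.128750   0.327750]
det(I−A) = Σ_j (I−A)_1j·C_1j = (0.75)(0.363000) + (-0.25)(0.199125) + (-0.35)(0.082125) + (-0.10)(0.129750) = 0.18075
(I − A)⁻¹ = adj(I−A) / det(I−A) ≈
  [   2.0083     0.9461     1.1065     0.5643]
  [   1.1017     2.0892     1.0546     0.4129]
  [   0.4544     0.2967     1.4142     0.3963]
  [   0.7178     0.8340     0.7123     1.8133]
x = (I − A)⁻¹ d = adj(I−A)·d / det(I−A), with det(I−A) = 0.18075:
  x_1 = (0.363000·250 + 0.171000·400 + 0.200000·75 + 0.102000·200) / 0.18075 = 194.55 / 0.18075 ≈ 1076.3
  x_2 = (0.199125·250 + 0.377625·400 + 0.190625·75 + 0.074625·200) / 0.18075 = 230.053125 / 0.18075 ≈ 1272.8
  x_3 = (0.082125·250 + 0.053625·400 + 0.255625·75 + 0.071625·200) / 0.18075 = 75.478125 / 0.18075 ≈ 417.6
  x_4 = (0.129750·250 + 0.150750·400 + 0.128750·75 + 0.327750·200) / 0.18075 = 167.94375 / 0.18075 ≈ 929.1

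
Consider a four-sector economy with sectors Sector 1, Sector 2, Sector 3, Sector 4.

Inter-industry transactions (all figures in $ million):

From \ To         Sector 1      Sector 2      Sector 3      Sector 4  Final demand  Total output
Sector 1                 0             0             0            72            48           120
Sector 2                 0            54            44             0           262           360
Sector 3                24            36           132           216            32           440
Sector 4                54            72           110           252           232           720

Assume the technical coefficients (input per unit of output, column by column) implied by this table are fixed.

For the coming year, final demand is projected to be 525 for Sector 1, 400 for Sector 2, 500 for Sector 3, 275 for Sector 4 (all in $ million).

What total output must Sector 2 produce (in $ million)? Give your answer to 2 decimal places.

Technical coefficients a_ij = z_ij / X_j:
  a_11 = 0/120 = 0.00, a_21 = 0/120 = 0.00, a_31 = 24/120 = 0.20, a_41 = 54/120 = 0.45
  a_12 = 0/360 = 0.00, a_22 = 54/360 = 0.15, a_32 = 36/360 = 0.10, a_42 = 72/360 = 0.20
  a_13 = 0/440 = 0.00, a_23 = 44/440 = 0.10, a_33 = 132/440 = 0.30, a_43 = 110/440 = 0.25
  a_14 = 72/720 = 0.10, a_24 = 0/720 = 0.00, a_34 = 216/720 = 0.30, a_44 = 252/720 = 0.35
I − A =
  [   1.00     0.00     0.00    -0.10]
  [   0.00     0.85    -0.10     0.00]
  [  -0.20    -0.10     0.70    -0.30]
  [  -0.45    -0.20    -0.25     0.65]
Compute the cofactors C_ij = (−1)^(i+j)·(3×3 minor ij) of I−A; the adjugate is their transpose:
adj(I−A) = Cᵀ =
  [ 0.31050   0.01650   0.02325   0.05850]
  [ 0.02650   0.34350   0.06050   0.03200]
  [ 0.22525   0.12450   0.51425   0.27200]
  [ 0.30975   0.16500   0.23250   0.58500]
det(I−A) = Σ_j (I−A)_1j·C_1j = (1.00)(0.31050) + (0.00)(0.02650) + (0.00)(0.22525) + (-0.10)(0.30975) = 0.279525
(I − A)⁻¹ = adj(I−A) / det(I−A) ≈
  [   1.1108     0.0590     0.0832     0.2093]
  [   0.0948     1.2289     0.2164     0.1145]
  [   0.8058     0.4454     1.8397     0.9731]
  [   1.1081     0.5903     0.8318     2.0928]
x = (I − A)⁻¹ d = adj(I−A)·d / det(I−A), with det(I−A) = 0.279525:
  x_1 = (0.31050·525 + 0.01650·400 + 0.02325·500 + 0.05850·275) / 0.279525 = 197.325 / 0.279525 ≈ 705.93
  x_2 = (0.02650·525 + 0.34350·400 + 0.06050·500 + 0.03200·275) / 0.279525 = 190.3625 / 0.279525 ≈ 681.02
  x_3 = (0.22525·525 + 0.12450·400 + 0.51425·500 + 0.27200·275) / 0.279525 = 499.98125 / 0.279525 ≈ 1788.68
  x_4 = (0.30975·525 + 0.16500·400 + 0.23250·500 + 0.58500·275) / 0.279525 = 505.74375 / 0.279525 ≈ 1809.30

x_2 = 681.02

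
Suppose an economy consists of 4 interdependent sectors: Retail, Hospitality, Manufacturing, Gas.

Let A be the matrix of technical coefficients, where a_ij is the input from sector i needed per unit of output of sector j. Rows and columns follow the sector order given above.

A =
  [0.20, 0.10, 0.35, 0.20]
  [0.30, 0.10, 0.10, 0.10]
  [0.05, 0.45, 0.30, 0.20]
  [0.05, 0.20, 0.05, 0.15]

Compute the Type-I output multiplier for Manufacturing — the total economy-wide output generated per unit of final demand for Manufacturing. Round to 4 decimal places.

m_3 = 3.8960

I − A =
  [   0.80    -0.10    -0.35    -0.20]
  [  -0.30     0.90    -0.10    -0.10]
  [  -0.05    -0.45     0.70    -0.20]
  [  -0.05    -0.20    -0.05     0.85]
Compute the cofactors C_ij = (−1)^(i+j)·(3×3 minor ij) of I−A; the adjugate is their transpose:
adj(I−A) = Cᵀ =
  [ 0.468000   0.238875   0.282750   0.204750]
  [ 0.184500   0.442125   0.165000   0.134250]
  [ 0.175250   0.340750   0.549000   0.210500]
  [ 0.081250   0.138125   0.087750   0.383500]
det(I−A) = Σ_j (I−A)_1j·C_1j = (0.80)(0.468000) + (-0.10)(0.184500) + (-0.35)(0.175250) + (-0.20)(0.081250) = 0.2783625
(I − A)⁻¹ = adj(I−A) / det(I−A) ≈
  [   1.68126     0.85814     1.01576     0.73555]
  [   0.66280     1.58831     0.59275     0.48228]
  [   0.62957     1.22412     1.97225     0.75621]
  [   0.29189     0.49621     0.31524     1.37770]
The output multiplier for sector j is the column-j sum of the Leontief inverse (I − A)⁻¹ = adj(I−A) / det(I−A).
Column 3 of adj(I−A): (0.282750, 0.165000, 0.549000, 0.087750); det(I−A) = 0.2783625.
m_3 = (0.282750 + 0.165000 + 0.549000 + 0.087750) / 0.2783625 = 1.0845 / 0.2783625 ≈ 3.8960.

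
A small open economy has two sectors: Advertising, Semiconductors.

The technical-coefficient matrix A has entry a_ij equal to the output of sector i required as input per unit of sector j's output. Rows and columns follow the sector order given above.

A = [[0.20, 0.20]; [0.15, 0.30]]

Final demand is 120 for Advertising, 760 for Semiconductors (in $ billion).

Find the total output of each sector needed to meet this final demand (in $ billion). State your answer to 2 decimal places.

I − A =
  [   0.80    -0.20]
  [  -0.15     0.70]
det(I−A) = (0.80)(0.70) − (-0.20)(-0.15) = 0.5300
adj(I−A) = [[0.70, 0.20], [0.15, 0.80]]
(I − A)⁻¹ = adj(I−A) / det(I−A) ≈
  [   1.3208     0.3774]
  [   0.2830     1.5094]
x = (I − A)⁻¹ d = adj(I−A)·d / det(I−A), with det(I−A) = 0.5300:
  x_A = (0.70·120 + 0.20·760) / 0.5300 = 236.00 / 0.5300 ≈ 445.28
  x_S = (0.15·120 + 0.80·760) / 0.5300 = 626.00 / 0.5300 ≈ 1181.13

x_A = 445.28, x_S = 1181.13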